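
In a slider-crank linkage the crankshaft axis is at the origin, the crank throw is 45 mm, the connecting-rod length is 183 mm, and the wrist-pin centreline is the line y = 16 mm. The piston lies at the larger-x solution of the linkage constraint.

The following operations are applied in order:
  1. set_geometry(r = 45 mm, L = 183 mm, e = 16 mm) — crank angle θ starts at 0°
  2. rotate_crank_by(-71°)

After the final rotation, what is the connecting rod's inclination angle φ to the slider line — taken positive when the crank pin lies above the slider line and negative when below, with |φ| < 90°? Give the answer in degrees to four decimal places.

set_geometry: r = 45 mm, L = 183 mm, e = 16 mm; θ ← 0°
rotate_crank_by(-71°): θ ← 0° -71° = -71°
crank pin P = (r cos θ, r sin θ) = (14.650567, -42.548336)
h = r sin θ − e = -42.548336 − 16 = -58.548336
sin φ = h / L = -58.548336 / 183 = -0.31993626
φ = arcsin(-0.31993626) = -18.659070°

-18.6591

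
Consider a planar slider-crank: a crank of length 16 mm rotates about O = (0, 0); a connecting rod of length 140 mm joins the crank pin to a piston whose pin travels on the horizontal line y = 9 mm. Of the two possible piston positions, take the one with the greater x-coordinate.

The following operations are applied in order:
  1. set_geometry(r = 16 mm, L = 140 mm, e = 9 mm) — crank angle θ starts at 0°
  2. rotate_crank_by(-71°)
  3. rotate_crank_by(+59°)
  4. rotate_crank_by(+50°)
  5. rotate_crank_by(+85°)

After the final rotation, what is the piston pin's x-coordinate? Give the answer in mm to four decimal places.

set_geometry: r = 16 mm, L = 140 mm, e = 9 mm; θ ← 0°
rotate_crank_by(-71°): θ ← 0° -71° = -71°
rotate_crank_by(+59°): θ ← -71° +59° = -12°
rotate_crank_by(+50°): θ ← -12° +50° = 38°
rotate_crank_by(+85°): θ ← 38° +85° = 123°
crank pin P = (r cos θ, r sin θ) = (-8.714225, 13.418729)
h = r sin θ − e = 13.418729 − 9 = 4.418729
x = r cos θ + √(L² − h²) = -8.714225 + √(19600.0 − 19.5252) = -8.714225 + 139.930250 = 131.216025

131.2160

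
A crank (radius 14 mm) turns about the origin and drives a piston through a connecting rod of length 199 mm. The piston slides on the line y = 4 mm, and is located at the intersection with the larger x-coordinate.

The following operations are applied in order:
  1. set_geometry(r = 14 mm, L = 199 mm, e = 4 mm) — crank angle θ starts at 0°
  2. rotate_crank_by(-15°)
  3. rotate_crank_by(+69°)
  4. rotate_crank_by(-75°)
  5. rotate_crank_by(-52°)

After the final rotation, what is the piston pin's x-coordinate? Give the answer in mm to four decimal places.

202.3321

set_geometry: r = 14 mm, L = 199 mm, e = 4 mm; θ ← 0°
rotate_crank_by(-15°): θ ← 0° -15° = -15°
rotate_crank_by(+69°): θ ← -15° +69° = 54°
rotate_crank_by(-75°): θ ← 54° -75° = -21°
rotate_crank_by(-52°): θ ← -21° -52° = -73°
crank pin P = (r cos θ, r sin θ) = (4.093204, -13.388267)
h = r sin θ − e = -13.388267 − 4 = -17.388267
x = r cos θ + √(L² − h²) = 4.093204 + √(39601.0 − 302.3518) = 4.093204 + 198.238866 = 202.332070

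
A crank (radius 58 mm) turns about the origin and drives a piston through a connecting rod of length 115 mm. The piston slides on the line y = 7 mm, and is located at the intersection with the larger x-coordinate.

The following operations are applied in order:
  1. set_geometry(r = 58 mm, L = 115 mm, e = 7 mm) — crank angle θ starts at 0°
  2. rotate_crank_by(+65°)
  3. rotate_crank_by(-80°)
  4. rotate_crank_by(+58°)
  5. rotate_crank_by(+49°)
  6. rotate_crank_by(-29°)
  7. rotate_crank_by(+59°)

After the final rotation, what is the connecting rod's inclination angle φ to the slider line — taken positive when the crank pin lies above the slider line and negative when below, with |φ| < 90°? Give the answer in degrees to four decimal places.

set_geometry: r = 58 mm, L = 115 mm, e = 7 mm; θ ← 0°
rotate_crank_by(+65°): θ ← 0° +65° = 65°
rotate_crank_by(-80°): θ ← 65° -80° = -15°
rotate_crank_by(+58°): θ ← -15° +58° = 43°
rotate_crank_by(+49°): θ ← 43° +49° = 92°
rotate_crank_by(-29°): θ ← 92° -29° = 63°
rotate_crank_by(+59°): θ ← 63° +59° = 122°
crank pin P = (r cos θ, r sin θ) = (-30.735317, 49.186790)
h = r sin θ − e = 49.186790 − 7 = 42.186790
sin φ = h / L = 42.186790 / 115 = 0.36684165
φ = arcsin(0.36684165) = 21.520965°

21.5210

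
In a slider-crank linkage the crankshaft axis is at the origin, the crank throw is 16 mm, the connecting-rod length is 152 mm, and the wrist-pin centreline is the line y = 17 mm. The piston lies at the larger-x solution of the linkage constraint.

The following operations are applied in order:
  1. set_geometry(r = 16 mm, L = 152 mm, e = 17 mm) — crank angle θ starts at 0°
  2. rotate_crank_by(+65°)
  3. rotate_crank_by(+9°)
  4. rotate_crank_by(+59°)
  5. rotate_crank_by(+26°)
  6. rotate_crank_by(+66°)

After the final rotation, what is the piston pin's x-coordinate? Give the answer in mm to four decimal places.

set_geometry: r = 16 mm, L = 152 mm, e = 17 mm; θ ← 0°
rotate_crank_by(+65°): θ ← 0° +65° = 65°
rotate_crank_by(+9°): θ ← 65° +9° = 74°
rotate_crank_by(+59°): θ ← 74° +59° = 133°
rotate_crank_by(+26°): θ ← 133° +26° = 159°
rotate_crank_by(+66°): θ ← 159° +66° = 225°
crank pin P = (r cos θ, r sin θ) = (-11.313708, -11.313708)
h = r sin θ − e = -11.313708 − 17 = -28.313708
x = r cos θ + √(L² − h²) = -11.313708 + √(23104.0 − 801.6661) = -11.313708 + 149.339660 = 138.025951

138.0260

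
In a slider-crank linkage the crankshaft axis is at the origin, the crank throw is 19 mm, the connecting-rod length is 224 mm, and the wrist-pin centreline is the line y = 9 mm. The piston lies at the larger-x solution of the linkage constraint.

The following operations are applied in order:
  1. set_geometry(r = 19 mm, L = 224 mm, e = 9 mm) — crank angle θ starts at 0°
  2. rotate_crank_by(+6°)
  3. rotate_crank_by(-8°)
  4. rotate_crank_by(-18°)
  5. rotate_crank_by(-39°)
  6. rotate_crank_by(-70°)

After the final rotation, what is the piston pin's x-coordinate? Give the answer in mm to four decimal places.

set_geometry: r = 19 mm, L = 224 mm, e = 9 mm; θ ← 0°
rotate_crank_by(+6°): θ ← 0° +6° = 6°
rotate_crank_by(-8°): θ ← 6° -8° = -2°
rotate_crank_by(-18°): θ ← -2° -18° = -20°
rotate_crank_by(-39°): θ ← -20° -39° = -59°
rotate_crank_by(-70°): θ ← -59° -70° = -129°
crank pin P = (r cos θ, r sin θ) = (-11.957087, -14.765773)
h = r sin θ − e = -14.765773 − 9 = -23.765773
x = r cos θ + √(L² − h²) = -11.957087 + √(50176.0 − 564.8120) = -11.957087 + 222.735691 = 210.778604

210.7786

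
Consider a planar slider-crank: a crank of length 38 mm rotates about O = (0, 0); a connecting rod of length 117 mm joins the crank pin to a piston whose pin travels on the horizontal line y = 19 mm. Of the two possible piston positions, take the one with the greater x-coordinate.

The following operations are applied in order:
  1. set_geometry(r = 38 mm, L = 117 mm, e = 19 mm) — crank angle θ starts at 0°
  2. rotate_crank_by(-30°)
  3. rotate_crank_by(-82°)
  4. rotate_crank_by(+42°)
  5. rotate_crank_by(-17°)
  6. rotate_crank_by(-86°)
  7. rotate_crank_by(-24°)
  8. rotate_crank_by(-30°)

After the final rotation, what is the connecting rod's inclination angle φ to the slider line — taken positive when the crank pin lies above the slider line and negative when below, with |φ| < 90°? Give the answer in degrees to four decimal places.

set_geometry: r = 38 mm, L = 117 mm, e = 19 mm; θ ← 0°
rotate_crank_by(-30°): θ ← 0° -30° = -30°
rotate_crank_by(-82°): θ ← -30° -82° = -112°
rotate_crank_by(+42°): θ ← -112° +42° = -70°
rotate_crank_by(-17°): θ ← -70° -17° = -87°
rotate_crank_by(-86°): θ ← -87° -86° = -173°
rotate_crank_by(-24°): θ ← -173° -24° = -197°
rotate_crank_by(-30°): θ ← -197° -30° = -227°
crank pin P = (r cos θ, r sin θ) = (-25.915938, 27.791441)
h = r sin θ − e = 27.791441 − 19 = 8.791441
sin φ = h / L = 8.791441 / 117 = 0.07514052
φ = arcsin(0.07514052) = 4.309296°

4.3093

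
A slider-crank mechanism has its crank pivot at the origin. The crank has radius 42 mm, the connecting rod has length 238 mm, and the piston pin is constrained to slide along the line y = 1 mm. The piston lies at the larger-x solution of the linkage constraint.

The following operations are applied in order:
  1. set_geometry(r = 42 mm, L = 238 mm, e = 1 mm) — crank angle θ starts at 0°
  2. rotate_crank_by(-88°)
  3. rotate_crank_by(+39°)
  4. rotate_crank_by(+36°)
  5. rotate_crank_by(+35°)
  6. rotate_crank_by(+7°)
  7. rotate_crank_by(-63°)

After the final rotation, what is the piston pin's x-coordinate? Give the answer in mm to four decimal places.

271.5566

set_geometry: r = 42 mm, L = 238 mm, e = 1 mm; θ ← 0°
rotate_crank_by(-88°): θ ← 0° -88° = -88°
rotate_crank_by(+39°): θ ← -88° +39° = -49°
rotate_crank_by(+36°): θ ← -49° +36° = -13°
rotate_crank_by(+35°): θ ← -13° +35° = 22°
rotate_crank_by(+7°): θ ← 22° +7° = 29°
rotate_crank_by(-63°): θ ← 29° -63° = -34°
crank pin P = (r cos θ, r sin θ) = (34.819578, -23.486102)
h = r sin θ − e = -23.486102 − 1 = -24.486102
x = r cos θ + √(L² − h²) = 34.819578 + √(56644.0 − 599.5692) = 34.819578 + 236.737050 = 271.556628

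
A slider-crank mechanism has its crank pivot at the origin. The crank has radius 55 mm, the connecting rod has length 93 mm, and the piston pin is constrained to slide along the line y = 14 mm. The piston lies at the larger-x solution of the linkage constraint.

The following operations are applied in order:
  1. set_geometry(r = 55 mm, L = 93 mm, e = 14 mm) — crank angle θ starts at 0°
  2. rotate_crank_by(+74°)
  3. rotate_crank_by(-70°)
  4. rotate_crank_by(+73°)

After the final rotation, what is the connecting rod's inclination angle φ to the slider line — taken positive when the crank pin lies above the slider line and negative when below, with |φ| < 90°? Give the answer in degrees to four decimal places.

set_geometry: r = 55 mm, L = 93 mm, e = 14 mm; θ ← 0°
rotate_crank_by(+74°): θ ← 0° +74° = 74°
rotate_crank_by(-70°): θ ← 74° -70° = 4°
rotate_crank_by(+73°): θ ← 4° +73° = 77°
crank pin P = (r cos θ, r sin θ) = (12.372308, 53.590354)
h = r sin θ − e = 53.590354 − 14 = 39.590354
sin φ = h / L = 39.590354 / 93 = 0.42570273
φ = arcsin(0.42570273) = 25.195152°

25.1952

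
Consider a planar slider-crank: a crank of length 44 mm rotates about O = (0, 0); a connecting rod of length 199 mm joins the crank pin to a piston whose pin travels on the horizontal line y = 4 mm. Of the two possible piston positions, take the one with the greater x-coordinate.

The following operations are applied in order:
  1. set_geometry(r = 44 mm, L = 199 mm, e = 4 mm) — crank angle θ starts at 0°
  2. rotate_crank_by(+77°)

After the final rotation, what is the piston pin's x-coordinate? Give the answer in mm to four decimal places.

205.0643

set_geometry: r = 44 mm, L = 199 mm, e = 4 mm; θ ← 0°
rotate_crank_by(+77°): θ ← 0° +77° = 77°
crank pin P = (r cos θ, r sin θ) = (9.897846, 42.872283)
h = r sin θ − e = 42.872283 − 4 = 38.872283
x = r cos θ + √(L² − h²) = 9.897846 + √(39601.0 − 1511.0544) = 9.897846 + 195.166456 = 205.064303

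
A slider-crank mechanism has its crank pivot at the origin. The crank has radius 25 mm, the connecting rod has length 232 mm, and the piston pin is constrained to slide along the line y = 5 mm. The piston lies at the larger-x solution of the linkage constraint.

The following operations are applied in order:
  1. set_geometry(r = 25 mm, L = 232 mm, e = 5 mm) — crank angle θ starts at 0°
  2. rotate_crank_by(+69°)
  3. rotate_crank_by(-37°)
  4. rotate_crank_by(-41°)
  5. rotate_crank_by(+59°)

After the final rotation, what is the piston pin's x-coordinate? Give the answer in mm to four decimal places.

set_geometry: r = 25 mm, L = 232 mm, e = 5 mm; θ ← 0°
rotate_crank_by(+69°): θ ← 0° +69° = 69°
rotate_crank_by(-37°): θ ← 69° -37° = 32°
rotate_crank_by(-41°): θ ← 32° -41° = -9°
rotate_crank_by(+59°): θ ← -9° +59° = 50°
crank pin P = (r cos θ, r sin θ) = (16.069690, 19.151111)
h = r sin θ − e = 19.151111 − 5 = 14.151111
x = r cos θ + √(L² − h²) = 16.069690 + √(53824.0 − 200.2539) = 16.069690 + 231.568016 = 247.637706

247.6377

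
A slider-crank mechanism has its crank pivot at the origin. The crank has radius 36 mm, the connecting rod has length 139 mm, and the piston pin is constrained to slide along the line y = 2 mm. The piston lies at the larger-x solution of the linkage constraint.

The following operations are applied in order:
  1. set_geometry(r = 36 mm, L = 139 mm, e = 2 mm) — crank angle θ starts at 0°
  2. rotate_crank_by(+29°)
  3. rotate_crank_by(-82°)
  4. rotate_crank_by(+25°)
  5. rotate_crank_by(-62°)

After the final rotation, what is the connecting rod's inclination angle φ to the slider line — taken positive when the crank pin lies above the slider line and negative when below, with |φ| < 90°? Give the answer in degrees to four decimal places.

-15.8656

set_geometry: r = 36 mm, L = 139 mm, e = 2 mm; θ ← 0°
rotate_crank_by(+29°): θ ← 0° +29° = 29°
rotate_crank_by(-82°): θ ← 29° -82° = -53°
rotate_crank_by(+25°): θ ← -53° +25° = -28°
rotate_crank_by(-62°): θ ← -28° -62° = -90°
crank pin P = (r cos θ, r sin θ) = (0.000000, -36.000000)
h = r sin θ − e = -36.000000 − 2 = -38.000000
sin φ = h / L = -38.000000 / 139 = -0.27338129
φ = arcsin(-0.27338129) = -15.865573°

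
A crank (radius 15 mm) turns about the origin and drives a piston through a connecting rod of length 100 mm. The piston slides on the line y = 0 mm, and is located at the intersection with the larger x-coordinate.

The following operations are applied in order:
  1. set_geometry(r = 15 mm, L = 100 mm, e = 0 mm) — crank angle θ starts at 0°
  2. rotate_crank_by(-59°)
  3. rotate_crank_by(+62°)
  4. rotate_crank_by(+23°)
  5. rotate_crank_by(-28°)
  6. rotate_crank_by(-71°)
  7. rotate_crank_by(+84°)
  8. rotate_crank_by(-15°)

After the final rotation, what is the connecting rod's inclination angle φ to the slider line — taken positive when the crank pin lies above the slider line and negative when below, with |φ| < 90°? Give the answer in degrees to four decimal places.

-0.5995

set_geometry: r = 15 mm, L = 100 mm, e = 0 mm; θ ← 0°
rotate_crank_by(-59°): θ ← 0° -59° = -59°
rotate_crank_by(+62°): θ ← -59° +62° = 3°
rotate_crank_by(+23°): θ ← 3° +23° = 26°
rotate_crank_by(-28°): θ ← 26° -28° = -2°
rotate_crank_by(-71°): θ ← -2° -71° = -73°
rotate_crank_by(+84°): θ ← -73° +84° = 11°
rotate_crank_by(-15°): θ ← 11° -15° = -4°
crank pin P = (r cos θ, r sin θ) = (14.963461, -1.046347)
h = r sin θ − e = -1.046347 − 0 = -1.046347
sin φ = h / L = -1.046347 / 100 = -0.01046347
φ = arcsin(-0.01046347) = -0.599524°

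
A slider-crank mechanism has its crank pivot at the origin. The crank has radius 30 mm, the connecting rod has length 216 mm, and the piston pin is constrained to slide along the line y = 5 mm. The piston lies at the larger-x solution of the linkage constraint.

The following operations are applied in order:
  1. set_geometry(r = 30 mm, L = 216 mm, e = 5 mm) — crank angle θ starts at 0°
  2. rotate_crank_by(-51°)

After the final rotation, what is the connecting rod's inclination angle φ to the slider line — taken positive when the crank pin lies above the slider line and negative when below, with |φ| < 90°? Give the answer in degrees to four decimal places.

-7.5323

set_geometry: r = 30 mm, L = 216 mm, e = 5 mm; θ ← 0°
rotate_crank_by(-51°): θ ← 0° -51° = -51°
crank pin P = (r cos θ, r sin θ) = (18.879612, -23.314379)
h = r sin θ − e = -23.314379 − 5 = -28.314379
sin φ = h / L = -28.314379 / 216 = -0.13108509
φ = arcsin(-0.13108509) = -7.532300°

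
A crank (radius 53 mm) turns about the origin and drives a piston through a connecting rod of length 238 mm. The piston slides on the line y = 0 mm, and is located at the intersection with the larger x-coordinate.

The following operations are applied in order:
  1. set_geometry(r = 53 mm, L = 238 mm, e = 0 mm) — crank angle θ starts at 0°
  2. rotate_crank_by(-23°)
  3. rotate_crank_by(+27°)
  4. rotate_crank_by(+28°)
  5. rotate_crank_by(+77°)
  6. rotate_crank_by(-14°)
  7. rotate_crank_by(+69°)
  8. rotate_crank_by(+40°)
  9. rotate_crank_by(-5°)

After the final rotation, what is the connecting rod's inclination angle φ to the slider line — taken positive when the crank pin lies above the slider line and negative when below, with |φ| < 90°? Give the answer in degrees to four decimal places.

set_geometry: r = 53 mm, L = 238 mm, e = 0 mm; θ ← 0°
rotate_crank_by(-23°): θ ← 0° -23° = -23°
rotate_crank_by(+27°): θ ← -23° +27° = 4°
rotate_crank_by(+28°): θ ← 4° +28° = 32°
rotate_crank_by(+77°): θ ← 32° +77° = 109°
rotate_crank_by(-14°): θ ← 109° -14° = 95°
rotate_crank_by(+69°): θ ← 95° +69° = 164°
rotate_crank_by(+40°): θ ← 164° +40° = 204°
rotate_crank_by(-5°): θ ← 204° -5° = 199°
crank pin P = (r cos θ, r sin θ) = (-50.112485, -17.255112)
h = r sin θ − e = -17.255112 − 0 = -17.255112
sin φ = h / L = -17.255112 / 238 = -0.07250047
φ = arcsin(-0.07250047) = -4.157619°

-4.1576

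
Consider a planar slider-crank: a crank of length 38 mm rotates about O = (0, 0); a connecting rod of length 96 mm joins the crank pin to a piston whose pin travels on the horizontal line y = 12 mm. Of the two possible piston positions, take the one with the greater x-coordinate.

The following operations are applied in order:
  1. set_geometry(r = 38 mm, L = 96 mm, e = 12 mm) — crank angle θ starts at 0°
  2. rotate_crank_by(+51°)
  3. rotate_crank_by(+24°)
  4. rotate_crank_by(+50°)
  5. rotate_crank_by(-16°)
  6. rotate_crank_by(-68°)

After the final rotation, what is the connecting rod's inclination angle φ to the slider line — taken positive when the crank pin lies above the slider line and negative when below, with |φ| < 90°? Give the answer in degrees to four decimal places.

7.7407

set_geometry: r = 38 mm, L = 96 mm, e = 12 mm; θ ← 0°
rotate_crank_by(+51°): θ ← 0° +51° = 51°
rotate_crank_by(+24°): θ ← 51° +24° = 75°
rotate_crank_by(+50°): θ ← 75° +50° = 125°
rotate_crank_by(-16°): θ ← 125° -16° = 109°
rotate_crank_by(-68°): θ ← 109° -68° = 41°
crank pin P = (r cos θ, r sin θ) = (28.678964, 24.930243)
h = r sin θ − e = 24.930243 − 12 = 12.930243
sin φ = h / L = 12.930243 / 96 = 0.13469003
φ = arcsin(0.13469003) = 7.740696°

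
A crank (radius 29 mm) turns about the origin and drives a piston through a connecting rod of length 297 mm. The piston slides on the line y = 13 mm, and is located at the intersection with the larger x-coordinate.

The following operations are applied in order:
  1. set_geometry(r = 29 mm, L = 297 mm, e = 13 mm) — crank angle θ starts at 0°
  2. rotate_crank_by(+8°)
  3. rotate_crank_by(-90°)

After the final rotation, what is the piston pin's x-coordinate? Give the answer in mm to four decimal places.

set_geometry: r = 29 mm, L = 297 mm, e = 13 mm; θ ← 0°
rotate_crank_by(+8°): θ ← 0° +8° = 8°
rotate_crank_by(-90°): θ ← 8° -90° = -82°
crank pin P = (r cos θ, r sin θ) = (4.036020, -28.717774)
h = r sin θ − e = -28.717774 − 13 = -41.717774
x = r cos θ + √(L² − h²) = 4.036020 + √(88209.0 − 1740.3727) = 4.036020 + 294.055483 = 298.091503

298.0915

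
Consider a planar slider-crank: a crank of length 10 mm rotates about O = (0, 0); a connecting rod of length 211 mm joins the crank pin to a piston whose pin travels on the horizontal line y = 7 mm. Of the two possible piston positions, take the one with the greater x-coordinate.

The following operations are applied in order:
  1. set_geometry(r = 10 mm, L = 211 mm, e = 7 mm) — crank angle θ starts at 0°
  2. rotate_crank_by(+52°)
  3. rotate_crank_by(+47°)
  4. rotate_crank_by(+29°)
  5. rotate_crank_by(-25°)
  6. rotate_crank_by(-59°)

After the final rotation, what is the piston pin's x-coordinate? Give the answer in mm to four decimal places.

set_geometry: r = 10 mm, L = 211 mm, e = 7 mm; θ ← 0°
rotate_crank_by(+52°): θ ← 0° +52° = 52°
rotate_crank_by(+47°): θ ← 52° +47° = 99°
rotate_crank_by(+29°): θ ← 99° +29° = 128°
rotate_crank_by(-25°): θ ← 128° -25° = 103°
rotate_crank_by(-59°): θ ← 103° -59° = 44°
crank pin P = (r cos θ, r sin θ) = (7.193398, 6.946584)
h = r sin θ − e = 6.946584 − 7 = -0.053416
x = r cos θ + √(L² − h²) = 7.193398 + √(44521.0 − 0.0029) = 7.193398 + 210.999993 = 218.193391

218.1934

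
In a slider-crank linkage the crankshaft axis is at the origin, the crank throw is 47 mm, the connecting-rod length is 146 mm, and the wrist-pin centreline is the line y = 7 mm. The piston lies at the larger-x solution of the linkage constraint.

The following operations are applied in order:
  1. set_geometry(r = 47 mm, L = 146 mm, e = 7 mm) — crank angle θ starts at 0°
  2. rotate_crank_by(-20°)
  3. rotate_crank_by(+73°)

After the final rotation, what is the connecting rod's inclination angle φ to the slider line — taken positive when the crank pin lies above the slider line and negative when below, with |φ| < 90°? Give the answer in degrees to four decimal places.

12.0725

set_geometry: r = 47 mm, L = 146 mm, e = 7 mm; θ ← 0°
rotate_crank_by(-20°): θ ← 0° -20° = -20°
rotate_crank_by(+73°): θ ← -20° +73° = 53°
crank pin P = (r cos θ, r sin θ) = (28.285306, 37.535869)
h = r sin θ − e = 37.535869 − 7 = 30.535869
sin φ = h / L = 30.535869 / 146 = 0.20914979
φ = arcsin(0.20914979) = 12.072532°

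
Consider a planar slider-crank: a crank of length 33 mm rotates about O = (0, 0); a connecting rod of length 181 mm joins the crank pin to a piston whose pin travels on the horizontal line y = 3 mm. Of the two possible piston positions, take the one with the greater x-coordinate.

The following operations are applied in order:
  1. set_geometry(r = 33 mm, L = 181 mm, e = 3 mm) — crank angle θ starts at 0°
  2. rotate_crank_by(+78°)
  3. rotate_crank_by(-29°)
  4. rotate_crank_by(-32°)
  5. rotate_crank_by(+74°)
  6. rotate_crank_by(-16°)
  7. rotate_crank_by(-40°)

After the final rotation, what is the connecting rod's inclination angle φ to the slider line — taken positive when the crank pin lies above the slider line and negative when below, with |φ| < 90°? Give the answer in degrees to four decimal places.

set_geometry: r = 33 mm, L = 181 mm, e = 3 mm; θ ← 0°
rotate_crank_by(+78°): θ ← 0° +78° = 78°
rotate_crank_by(-29°): θ ← 78° -29° = 49°
rotate_crank_by(-32°): θ ← 49° -32° = 17°
rotate_crank_by(+74°): θ ← 17° +74° = 91°
rotate_crank_by(-16°): θ ← 91° -16° = 75°
rotate_crank_by(-40°): θ ← 75° -40° = 35°
crank pin P = (r cos θ, r sin θ) = (27.032017, 18.928022)
h = r sin θ − e = 18.928022 − 3 = 15.928022
sin φ = h / L = 15.928022 / 181 = 0.08800012
φ = arcsin(0.08800012) = 5.048566°

5.0486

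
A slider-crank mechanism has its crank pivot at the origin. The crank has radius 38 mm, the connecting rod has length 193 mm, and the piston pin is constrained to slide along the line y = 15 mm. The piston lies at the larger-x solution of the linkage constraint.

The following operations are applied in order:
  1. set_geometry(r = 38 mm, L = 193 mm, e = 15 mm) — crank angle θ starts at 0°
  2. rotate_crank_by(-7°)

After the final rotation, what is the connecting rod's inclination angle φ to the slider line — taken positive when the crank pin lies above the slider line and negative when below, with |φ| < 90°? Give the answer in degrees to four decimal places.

set_geometry: r = 38 mm, L = 193 mm, e = 15 mm; θ ← 0°
rotate_crank_by(-7°): θ ← 0° -7° = -7°
crank pin P = (r cos θ, r sin θ) = (37.716754, -4.631035)
h = r sin θ − e = -4.631035 − 15 = -19.631035
sin φ = h / L = -19.631035 / 193 = -0.10171521
φ = arcsin(-0.10171521) = -5.837948°

-5.8379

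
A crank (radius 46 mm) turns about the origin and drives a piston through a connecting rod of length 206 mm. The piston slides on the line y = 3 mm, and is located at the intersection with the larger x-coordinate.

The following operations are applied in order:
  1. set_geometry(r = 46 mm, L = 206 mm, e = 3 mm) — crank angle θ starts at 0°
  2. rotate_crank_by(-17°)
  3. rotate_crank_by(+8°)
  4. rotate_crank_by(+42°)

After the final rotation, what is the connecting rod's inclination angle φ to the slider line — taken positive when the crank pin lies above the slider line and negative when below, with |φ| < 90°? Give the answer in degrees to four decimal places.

set_geometry: r = 46 mm, L = 206 mm, e = 3 mm; θ ← 0°
rotate_crank_by(-17°): θ ← 0° -17° = -17°
rotate_crank_by(+8°): θ ← -17° +8° = -9°
rotate_crank_by(+42°): θ ← -9° +42° = 33°
crank pin P = (r cos θ, r sin θ) = (38.578846, 25.053396)
h = r sin θ − e = 25.053396 − 3 = 22.053396
sin φ = h / L = 22.053396 / 206 = 0.10705532
φ = arcsin(0.10705532) = 6.145595°

6.1456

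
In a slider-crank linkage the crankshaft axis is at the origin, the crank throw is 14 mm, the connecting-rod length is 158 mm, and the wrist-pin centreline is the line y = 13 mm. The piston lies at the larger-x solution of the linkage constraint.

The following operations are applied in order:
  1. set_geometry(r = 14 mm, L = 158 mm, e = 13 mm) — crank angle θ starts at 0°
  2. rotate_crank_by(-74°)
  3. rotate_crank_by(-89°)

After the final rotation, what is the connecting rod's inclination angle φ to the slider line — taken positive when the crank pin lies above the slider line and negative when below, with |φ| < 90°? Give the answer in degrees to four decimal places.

-6.2107

set_geometry: r = 14 mm, L = 158 mm, e = 13 mm; θ ← 0°
rotate_crank_by(-74°): θ ← 0° -74° = -74°
rotate_crank_by(-89°): θ ← -74° -89° = -163°
crank pin P = (r cos θ, r sin θ) = (-13.388267, -4.093204)
h = r sin θ − e = -4.093204 − 13 = -17.093204
sin φ = h / L = -17.093204 / 158 = -0.10818483
φ = arcsin(-0.10818483) = -6.210690°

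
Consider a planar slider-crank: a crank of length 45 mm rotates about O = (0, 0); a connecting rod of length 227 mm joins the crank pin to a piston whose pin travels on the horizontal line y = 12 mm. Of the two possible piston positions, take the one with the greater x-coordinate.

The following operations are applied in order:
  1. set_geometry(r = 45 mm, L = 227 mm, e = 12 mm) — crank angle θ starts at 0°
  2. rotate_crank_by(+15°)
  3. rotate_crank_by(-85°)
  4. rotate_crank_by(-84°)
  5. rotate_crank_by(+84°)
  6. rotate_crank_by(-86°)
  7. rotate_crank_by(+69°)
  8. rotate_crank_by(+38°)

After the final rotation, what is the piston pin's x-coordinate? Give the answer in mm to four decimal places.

251.8209

set_geometry: r = 45 mm, L = 227 mm, e = 12 mm; θ ← 0°
rotate_crank_by(+15°): θ ← 0° +15° = 15°
rotate_crank_by(-85°): θ ← 15° -85° = -70°
rotate_crank_by(-84°): θ ← -70° -84° = -154°
rotate_crank_by(+84°): θ ← -154° +84° = -70°
rotate_crank_by(-86°): θ ← -70° -86° = -156°
rotate_crank_by(+69°): θ ← -156° +69° = -87°
rotate_crank_by(+38°): θ ← -87° +38° = -49°
crank pin P = (r cos θ, r sin θ) = (29.522656, -33.961931)
h = r sin θ − e = -33.961931 − 12 = -45.961931
x = r cos θ + √(L² − h²) = 29.522656 + √(51529.0 − 2112.4991) = 29.522656 + 222.298225 = 251.820881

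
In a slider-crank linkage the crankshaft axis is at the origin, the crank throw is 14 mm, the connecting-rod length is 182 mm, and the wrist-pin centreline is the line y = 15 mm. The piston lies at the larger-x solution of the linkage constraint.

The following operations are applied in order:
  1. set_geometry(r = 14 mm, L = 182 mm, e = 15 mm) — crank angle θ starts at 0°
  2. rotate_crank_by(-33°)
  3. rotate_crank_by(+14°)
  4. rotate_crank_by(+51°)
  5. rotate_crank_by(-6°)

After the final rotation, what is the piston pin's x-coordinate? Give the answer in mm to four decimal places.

194.3672

set_geometry: r = 14 mm, L = 182 mm, e = 15 mm; θ ← 0°
rotate_crank_by(-33°): θ ← 0° -33° = -33°
rotate_crank_by(+14°): θ ← -33° +14° = -19°
rotate_crank_by(+51°): θ ← -19° +51° = 32°
rotate_crank_by(-6°): θ ← 32° -6° = 26°
crank pin P = (r cos θ, r sin θ) = (12.583117, 6.137196)
h = r sin θ − e = 6.137196 − 15 = -8.862804
x = r cos θ + √(L² − h²) = 12.583117 + √(33124.0 − 78.5493) = 12.583117 + 181.784077 = 194.367194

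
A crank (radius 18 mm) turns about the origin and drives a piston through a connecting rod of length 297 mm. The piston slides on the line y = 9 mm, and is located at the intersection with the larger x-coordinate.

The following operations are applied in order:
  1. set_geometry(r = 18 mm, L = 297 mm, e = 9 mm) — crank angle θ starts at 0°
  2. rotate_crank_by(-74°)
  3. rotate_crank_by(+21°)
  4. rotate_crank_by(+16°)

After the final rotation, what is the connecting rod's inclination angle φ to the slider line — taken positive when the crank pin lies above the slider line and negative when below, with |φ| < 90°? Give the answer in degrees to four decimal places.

set_geometry: r = 18 mm, L = 297 mm, e = 9 mm; θ ← 0°
rotate_crank_by(-74°): θ ← 0° -74° = -74°
rotate_crank_by(+21°): θ ← -74° +21° = -53°
rotate_crank_by(+16°): θ ← -53° +16° = -37°
crank pin P = (r cos θ, r sin θ) = (14.375439, -10.832670)
h = r sin θ − e = -10.832670 − 9 = -19.832670
sin φ = h / L = -19.832670 / 297 = -0.06677667
φ = arcsin(-0.06677667) = -3.828870°

-3.8289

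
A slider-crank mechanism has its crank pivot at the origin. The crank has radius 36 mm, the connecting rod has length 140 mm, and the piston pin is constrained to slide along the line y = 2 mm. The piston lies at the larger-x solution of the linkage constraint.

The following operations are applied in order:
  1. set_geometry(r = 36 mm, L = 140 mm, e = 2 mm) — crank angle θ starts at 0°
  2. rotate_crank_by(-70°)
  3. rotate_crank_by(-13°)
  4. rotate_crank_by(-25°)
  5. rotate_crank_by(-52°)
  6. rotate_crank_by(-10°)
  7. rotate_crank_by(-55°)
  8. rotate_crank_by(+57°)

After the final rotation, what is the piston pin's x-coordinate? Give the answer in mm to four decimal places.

set_geometry: r = 36 mm, L = 140 mm, e = 2 mm; θ ← 0°
rotate_crank_by(-70°): θ ← 0° -70° = -70°
rotate_crank_by(-13°): θ ← -70° -13° = -83°
rotate_crank_by(-25°): θ ← -83° -25° = -108°
rotate_crank_by(-52°): θ ← -108° -52° = -160°
rotate_crank_by(-10°): θ ← -160° -10° = -170°
rotate_crank_by(-55°): θ ← -170° -55° = -225°
rotate_crank_by(+57°): θ ← -225° +57° = -168°
crank pin P = (r cos θ, r sin θ) = (-35.213314, -7.484821)
h = r sin θ − e = -7.484821 − 2 = -9.484821
x = r cos θ + √(L² − h²) = -35.213314 + √(19600.0 − 89.9618) = -35.213314 + 139.678338 = 104.465025

104.4650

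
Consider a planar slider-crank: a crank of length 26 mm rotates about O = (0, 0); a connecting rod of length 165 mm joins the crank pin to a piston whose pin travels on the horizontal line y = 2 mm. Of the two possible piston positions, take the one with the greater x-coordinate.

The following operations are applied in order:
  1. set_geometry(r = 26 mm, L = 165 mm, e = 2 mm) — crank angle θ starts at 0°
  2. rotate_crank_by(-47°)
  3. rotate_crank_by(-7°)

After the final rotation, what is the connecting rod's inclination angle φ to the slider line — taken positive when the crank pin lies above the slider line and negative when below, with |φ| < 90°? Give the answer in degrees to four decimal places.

set_geometry: r = 26 mm, L = 165 mm, e = 2 mm; θ ← 0°
rotate_crank_by(-47°): θ ← 0° -47° = -47°
rotate_crank_by(-7°): θ ← -47° -7° = -54°
crank pin P = (r cos θ, r sin θ) = (15.282417, -21.034442)
h = r sin θ − e = -21.034442 − 2 = -23.034442
sin φ = h / L = -23.034442 / 165 = -0.13960268
φ = arcsin(-0.13960268) = -8.024856°

-8.0249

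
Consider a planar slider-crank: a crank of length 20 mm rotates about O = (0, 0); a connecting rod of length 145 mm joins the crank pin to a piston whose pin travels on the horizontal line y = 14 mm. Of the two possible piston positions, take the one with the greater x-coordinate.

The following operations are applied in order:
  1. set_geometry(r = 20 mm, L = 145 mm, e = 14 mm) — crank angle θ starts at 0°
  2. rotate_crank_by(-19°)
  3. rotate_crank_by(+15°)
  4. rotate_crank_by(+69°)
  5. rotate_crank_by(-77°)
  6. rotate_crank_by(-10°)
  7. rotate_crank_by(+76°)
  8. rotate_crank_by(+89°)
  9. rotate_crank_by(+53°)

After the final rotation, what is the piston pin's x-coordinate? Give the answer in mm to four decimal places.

124.4558

set_geometry: r = 20 mm, L = 145 mm, e = 14 mm; θ ← 0°
rotate_crank_by(-19°): θ ← 0° -19° = -19°
rotate_crank_by(+15°): θ ← -19° +15° = -4°
rotate_crank_by(+69°): θ ← -4° +69° = 65°
rotate_crank_by(-77°): θ ← 65° -77° = -12°
rotate_crank_by(-10°): θ ← -12° -10° = -22°
rotate_crank_by(+76°): θ ← -22° +76° = 54°
rotate_crank_by(+89°): θ ← 54° +89° = 143°
rotate_crank_by(+53°): θ ← 143° +53° = 196°
crank pin P = (r cos θ, r sin θ) = (-19.225234, -5.512747)
h = r sin θ − e = -5.512747 − 14 = -19.512747
x = r cos θ + √(L² − h²) = -19.225234 + √(21025.0 − 380.7473) = -19.225234 + 143.681080 = 124.455846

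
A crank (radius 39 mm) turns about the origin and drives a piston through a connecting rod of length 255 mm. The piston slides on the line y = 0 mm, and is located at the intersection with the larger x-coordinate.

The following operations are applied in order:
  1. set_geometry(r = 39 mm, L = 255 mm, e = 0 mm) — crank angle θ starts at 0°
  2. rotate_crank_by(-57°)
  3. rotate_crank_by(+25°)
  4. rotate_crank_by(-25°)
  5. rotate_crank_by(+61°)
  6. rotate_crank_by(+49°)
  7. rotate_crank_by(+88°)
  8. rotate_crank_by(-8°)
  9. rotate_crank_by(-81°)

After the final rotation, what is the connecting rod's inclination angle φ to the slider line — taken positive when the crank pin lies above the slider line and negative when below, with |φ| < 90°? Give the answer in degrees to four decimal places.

set_geometry: r = 39 mm, L = 255 mm, e = 0 mm; θ ← 0°
rotate_crank_by(-57°): θ ← 0° -57° = -57°
rotate_crank_by(+25°): θ ← -57° +25° = -32°
rotate_crank_by(-25°): θ ← -32° -25° = -57°
rotate_crank_by(+61°): θ ← -57° +61° = 4°
rotate_crank_by(+49°): θ ← 4° +49° = 53°
rotate_crank_by(+88°): θ ← 53° +88° = 141°
rotate_crank_by(-8°): θ ← 141° -8° = 133°
rotate_crank_by(-81°): θ ← 133° -81° = 52°
crank pin P = (r cos θ, r sin θ) = (24.010798, 30.732419)
h = r sin θ − e = 30.732419 − 0 = 30.732419
sin φ = h / L = 30.732419 / 255 = 0.12051929
φ = arcsin(0.12051929) = 6.922073°

6.9221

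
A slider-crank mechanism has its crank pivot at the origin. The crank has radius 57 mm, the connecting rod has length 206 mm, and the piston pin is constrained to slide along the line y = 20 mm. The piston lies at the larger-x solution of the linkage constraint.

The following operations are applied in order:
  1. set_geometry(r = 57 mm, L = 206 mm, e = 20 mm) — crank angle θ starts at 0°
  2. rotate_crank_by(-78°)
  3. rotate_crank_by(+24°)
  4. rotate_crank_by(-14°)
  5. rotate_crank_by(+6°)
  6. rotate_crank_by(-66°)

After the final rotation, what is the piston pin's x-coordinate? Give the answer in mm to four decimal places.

160.4113

set_geometry: r = 57 mm, L = 206 mm, e = 20 mm; θ ← 0°
rotate_crank_by(-78°): θ ← 0° -78° = -78°
rotate_crank_by(+24°): θ ← -78° +24° = -54°
rotate_crank_by(-14°): θ ← -54° -14° = -68°
rotate_crank_by(+6°): θ ← -68° +6° = -62°
rotate_crank_by(-66°): θ ← -62° -66° = -128°
crank pin P = (r cos θ, r sin θ) = (-35.092704, -44.916613)
h = r sin θ − e = -44.916613 − 20 = -64.916613
x = r cos θ + √(L² − h²) = -35.092704 + √(42436.0 − 4214.1666) = -35.092704 + 195.504049 = 160.411345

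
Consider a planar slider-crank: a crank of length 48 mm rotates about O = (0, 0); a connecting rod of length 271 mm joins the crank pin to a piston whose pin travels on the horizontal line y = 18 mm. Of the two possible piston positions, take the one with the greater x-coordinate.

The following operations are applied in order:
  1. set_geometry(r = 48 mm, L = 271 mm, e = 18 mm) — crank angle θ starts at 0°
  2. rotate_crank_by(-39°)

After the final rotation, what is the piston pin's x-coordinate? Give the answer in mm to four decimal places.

set_geometry: r = 48 mm, L = 271 mm, e = 18 mm; θ ← 0°
rotate_crank_by(-39°): θ ← 0° -39° = -39°
crank pin P = (r cos θ, r sin θ) = (37.303006, -30.207379)
h = r sin θ − e = -30.207379 − 18 = -48.207379
x = r cos θ + √(L² − h²) = 37.303006 + √(73441.0 − 2323.9514) = 37.303006 + 266.677799 = 303.980805

303.9808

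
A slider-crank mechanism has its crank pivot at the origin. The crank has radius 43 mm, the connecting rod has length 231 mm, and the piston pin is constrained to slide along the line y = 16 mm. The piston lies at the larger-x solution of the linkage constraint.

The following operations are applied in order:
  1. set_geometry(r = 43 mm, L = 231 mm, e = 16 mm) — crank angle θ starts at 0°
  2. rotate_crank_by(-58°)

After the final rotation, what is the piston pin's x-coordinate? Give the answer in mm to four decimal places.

247.7494

set_geometry: r = 43 mm, L = 231 mm, e = 16 mm; θ ← 0°
rotate_crank_by(-58°): θ ← 0° -58° = -58°
crank pin P = (r cos θ, r sin θ) = (22.786528, -36.466068)
h = r sin θ − e = -36.466068 − 16 = -52.466068
x = r cos θ + √(L² − h²) = 22.786528 + √(53361.0 − 2752.6883) = 22.786528 + 224.962912 = 247.749440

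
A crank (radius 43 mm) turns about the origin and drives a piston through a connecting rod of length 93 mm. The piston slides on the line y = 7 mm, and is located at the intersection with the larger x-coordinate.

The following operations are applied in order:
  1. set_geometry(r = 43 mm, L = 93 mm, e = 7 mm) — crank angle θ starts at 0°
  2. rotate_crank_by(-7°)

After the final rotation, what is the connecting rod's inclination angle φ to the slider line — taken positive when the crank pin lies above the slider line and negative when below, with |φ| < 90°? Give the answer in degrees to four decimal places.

-7.5630

set_geometry: r = 43 mm, L = 93 mm, e = 7 mm; θ ← 0°
rotate_crank_by(-7°): θ ← 0° -7° = -7°
crank pin P = (r cos θ, r sin θ) = (42.679485, -5.240382)
h = r sin θ − e = -5.240382 − 7 = -12.240382
sin φ = h / L = -12.240382 / 93 = -0.13161701
φ = arcsin(-0.13161701) = -7.563043°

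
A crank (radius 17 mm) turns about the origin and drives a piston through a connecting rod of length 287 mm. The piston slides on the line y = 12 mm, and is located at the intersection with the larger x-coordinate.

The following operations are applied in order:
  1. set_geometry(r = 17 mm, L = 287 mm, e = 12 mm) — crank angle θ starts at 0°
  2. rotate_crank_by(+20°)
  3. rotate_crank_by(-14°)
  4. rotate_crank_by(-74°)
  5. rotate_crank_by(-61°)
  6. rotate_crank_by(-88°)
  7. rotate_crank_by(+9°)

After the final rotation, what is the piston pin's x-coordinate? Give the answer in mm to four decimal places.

271.9617

set_geometry: r = 17 mm, L = 287 mm, e = 12 mm; θ ← 0°
rotate_crank_by(+20°): θ ← 0° +20° = 20°
rotate_crank_by(-14°): θ ← 20° -14° = 6°
rotate_crank_by(-74°): θ ← 6° -74° = -68°
rotate_crank_by(-61°): θ ← -68° -61° = -129°
rotate_crank_by(-88°): θ ← -129° -88° = -217°
rotate_crank_by(+9°): θ ← -217° +9° = -208°
crank pin P = (r cos θ, r sin θ) = (-15.010109, 7.981017)
h = r sin θ − e = 7.981017 − 12 = -4.018983
x = r cos θ + √(L² − h²) = -15.010109 + √(82369.0 − 16.1522) = -15.010109 + 286.971859 = 271.961750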